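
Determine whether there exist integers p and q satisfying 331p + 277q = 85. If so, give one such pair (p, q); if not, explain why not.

p = 58, q = -69

Since gcd(331, 277) = 1, every integer is an integer combination of 331 and 277.
Run the Euclidean algorithm on 331 and 277: 331 = 1·277 + 54, 277 = 5·54 + 7, 54 = 7·7 + 5, 7 = 1·5 + 2, 5 = 2·2 + 1, 2 = 2·1 + 0.
Working back up the chain: 1 = 5 − 2·2 = 5 − 2·(7 − 1·5) = −2·7 + 3·5 = −2·7 + 3·(54 − 7·7) = 3·54 − 23·7 = 3·54 − 23·(277 − 5·54) = −23·277 + 118·54 = −23·277 + 118·(331 − 1·277) = 118·331 − 141·277. So 331·118 + 277·(-141) = 1.
Scaling by 85 gives the particular solution (p, q) = (10030, -11985).
The general solution is p = 10030 + 277k, q = -11985 − 331k; taking k = -36 gives the smaller pair p = 58, q = -69.
Indeed 331·58 + 277·(-69) = 19198 − 19113 = 85.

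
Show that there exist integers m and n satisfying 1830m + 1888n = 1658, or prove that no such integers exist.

m = 655, n = -634

gcd(1830, 1888) = 2, and 2 divides 1658, so integer solutions exist.
Dividing through by 2 reduces the equation to 915m + 944n = 829.
Dividing repeatedly: 944 = 1·915 + 29, 915 = 31·29 + 16, 29 = 1·16 + 13, 16 = 1·13 + 3, 13 = 4·3 + 1, 3 = 3·1 + 0.
Working back up the chain: 1 = 13 − 4·3 = 13 − 4·(16 − 1·13) = −4·16 + 5·13 = −4·16 + 5·(29 − 1·16) = 5·29 − 9·16 = 5·29 − 9·(915 − 31·29) = −9·915 + 284·29 = −9·915 + 284·(944 − 1·915) = 284·944 − 293·915. So 915·(-293) + 944·284 = 1.
Times 829: 915·(-242897) + 944·235436 = 829, so (-242897, 235436) solves it.
Adding 258·944 to m and subtracting 258·915 from n gives the tidier solution (655, -634).
Check: 1830·655 + 1888·(-634) = 1198650 − 1196992 = 1658. ✓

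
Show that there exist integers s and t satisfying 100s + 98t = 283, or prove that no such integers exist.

No such integers exist.

Any value of 100s + 98t is a multiple of gcd(100, 98) = 2.
But 283 is not a multiple of 2 (it leaves remainder 1).
Hence no integers s, t satisfy the equation.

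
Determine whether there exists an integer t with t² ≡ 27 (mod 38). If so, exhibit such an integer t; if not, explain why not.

Reduce modulo 19, which divides 38: we would need t² ≡ 8 (mod 19).
Since (19 − t)² ≡ t² (mod 19), it suffices to square t = 0, 1, …, 9: the residues are 0, 1, 4, 9, 16, 6, 17, 11, 7, 5.
The set of squares mod 19 is therefore {0, 1, 4, 5, 6, 7, 9, 11, 16, 17}, which does not contain 8.
Therefore t² ≡ 27 (mod 38) has no solution.

No such integer exists.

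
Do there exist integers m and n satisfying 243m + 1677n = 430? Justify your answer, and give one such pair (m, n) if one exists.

Any value of 243m + 1677n is a multiple of gcd(243, 1677) = 3.
But 430 is not a multiple of 3 (it leaves remainder 1).
Therefore 243m + 1677n = 430 has no solution in integers.

No, no such integers exist.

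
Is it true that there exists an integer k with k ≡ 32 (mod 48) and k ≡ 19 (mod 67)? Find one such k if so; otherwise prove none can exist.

gcd(48, 67) = 1, so the Chinese Remainder Theorem guarantees exactly one residue class mod 3216 satisfying both.
Any solution of the first congruence is k = 32 + 48t; substituting into the second, 48t ≡ 19 − 32 ≡ 54 (mod 67).
Since 48·7 = 336 = 5·67 + 1, the inverse of 48 mod 67 is 7.
Multiplying by 7: t ≡ 7·54 = 378 ≡ 43 (mod 67).
Taking t = 43 gives k = 32 + 48·43 = 2096.
Check: 2096 mod 48 = 32, 2096 mod 67 = 19. ✓

k = 2096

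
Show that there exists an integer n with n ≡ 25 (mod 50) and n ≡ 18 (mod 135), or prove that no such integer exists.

There is no such integer.

gcd(50, 135) = 5. If n ≡ 25 (mod 50) and n ≡ 18 (mod 135), then n ≡ 25 (mod 5) and n ≡ 18 (mod 5).
However 25 ≡ 0 and 18 ≡ 3 (mod 5), and 0 ≠ 3.
Hence the system has no solution.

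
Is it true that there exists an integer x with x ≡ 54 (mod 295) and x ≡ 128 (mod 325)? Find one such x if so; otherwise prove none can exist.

There is no such integer.

Reduce both congruences modulo 5, which divides 295 and 325: they say x ≡ 54 (mod 5) and x ≡ 128 (mod 5).
These are incompatible: 54 − 128 = -74 is not divisible by 5.
Hence the system has no solution.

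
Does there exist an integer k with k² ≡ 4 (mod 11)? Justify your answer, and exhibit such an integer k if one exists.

k = 9

Take k = 9. Then 9² = 81 = 7·11 + 4, so 9² ≡ 4 (mod 11).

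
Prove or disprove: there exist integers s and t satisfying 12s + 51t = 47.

gcd(12, 51) = 3, so every integer of the form 12s + 51t is a multiple of 3.
But 47 = 3·15 + 2, so 3 ∤ 47.
So the equation is unsolvable over ℤ.

No such integers exist.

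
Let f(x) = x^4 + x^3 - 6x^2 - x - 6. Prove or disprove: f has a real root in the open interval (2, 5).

f(2) = -8 and f(5) = 589, which have opposite signs.
f is continuous everywhere (it is a polynomial), in particular on [2, 5].
By the Intermediate Value Theorem, f takes the value 0 somewhere in the open interval.

Yes, f has a root in the interval.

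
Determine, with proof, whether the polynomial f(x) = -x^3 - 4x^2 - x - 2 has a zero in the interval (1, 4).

No.

The endpoint values f(1) = -8 and f(4) = -134 are both negative. Claim: f(x) < 0 for every x in (1, 4).
Substitute x = 1 + u, where 0 < u < 3 on the interval. Expanding, f(1 + u) = -u^3 - 7u^2 - 12u - 8.
The nonzero coefficients here are all negative, so for u > 0 every term is negative (or zero), and the constant term -8 is strictly negative.
Therefore f(x) < 0 throughout (1, 4), and f has no zero there.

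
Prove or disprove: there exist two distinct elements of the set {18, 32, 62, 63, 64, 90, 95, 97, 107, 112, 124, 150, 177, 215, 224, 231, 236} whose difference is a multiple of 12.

18 mod 12 = 6 and 90 mod 12 = 6, so 90 − 18 = 72 = 6·12.

The pair (18, 90) works.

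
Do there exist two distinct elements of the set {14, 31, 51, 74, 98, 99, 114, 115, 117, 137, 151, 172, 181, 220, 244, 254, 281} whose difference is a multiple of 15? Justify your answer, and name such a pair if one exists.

Reduce each element mod 15: 14↦14, 31↦1, 51↦6, 74↦14, 98↦8, 99↦9, 114↦9, 115↦10, 117↦12, 137↦2, 151↦1, 172↦7, 181↦1, 220↦10, 244↦4, 254↦14, 281↦11. The residue 14 repeats (at 14 and 74), and 74 − 14 = 60 = 4·15.

The pair (14, 74) works.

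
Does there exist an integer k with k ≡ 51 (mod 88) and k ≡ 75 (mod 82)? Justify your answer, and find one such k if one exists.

k = 403

gcd(88, 82) = 2. A simultaneous solution exists iff 51 ≡ 75 (mod 2); here 51 mod 2 = 1 = 75 mod 2, so it does.
The integers ≡ 51 (mod 88) are 51, 139, 227, 315, 403, …; their remainders mod 82 are 51, 57, 63, 69, 75, so k = 403 is the first that is ≡ 75 (mod 82).
Check: 403 mod 88 = 51, 403 mod 82 = 75. ✓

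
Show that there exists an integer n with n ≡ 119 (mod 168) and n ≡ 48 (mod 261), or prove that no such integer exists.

Both moduli are multiples of 3 = gcd(168, 261), so any solution would satisfy n ≡ 119 and n ≡ 48 modulo 3 simultaneously.
However 119 ≡ 2 and 48 ≡ 0 (mod 3), and 2 ≠ 0.
Therefore no such n exists.

No such integer exists.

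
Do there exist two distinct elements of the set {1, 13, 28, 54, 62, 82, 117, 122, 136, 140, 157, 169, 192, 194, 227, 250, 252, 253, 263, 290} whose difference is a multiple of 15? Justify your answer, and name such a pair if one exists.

Yes: 1 and 136.

Reduce each element mod 15: 1↦1, 13↦13, 28↦13, 54↦9, 62↦2, 82↦7, 117↦12, 122↦2, 136↦1, 140↦5, 157↦7, 169↦4, 192↦12, 194↦14, 227↦2, 250↦10, 252↦12, 253↦13, 263↦8, 290↦5. The residue 1 repeats (at 1 and 136), and 136 − 1 = 135 = 9·15.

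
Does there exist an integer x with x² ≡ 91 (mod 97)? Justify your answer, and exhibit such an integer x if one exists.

x = 73 works: 73² = 5329, and 5329 − 91 = 5238 = 54·97.

x = 73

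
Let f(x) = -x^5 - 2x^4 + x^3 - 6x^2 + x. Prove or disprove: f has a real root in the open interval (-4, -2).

Yes, f has a root in the interval.

f(-4) = 348 and f(-2) = -34, which have opposite signs.
As a polynomial, f is continuous on every closed interval.
By the Intermediate Value Theorem f must vanish at some point of (-4, -2).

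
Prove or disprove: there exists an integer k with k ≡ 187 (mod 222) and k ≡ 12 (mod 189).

Reduce both congruences modulo 3, which divides 222 and 189: they say k ≡ 187 (mod 3) and k ≡ 12 (mod 3).
These are incompatible: 187 − 12 = 175 is not divisible by 3.
So no integer satisfies both congruences.

No such integer exists.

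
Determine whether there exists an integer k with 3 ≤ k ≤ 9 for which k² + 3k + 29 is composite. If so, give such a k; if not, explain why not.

k = 7

At k = 7: 7² + 3·7 + 29 = 99 = 3·33, which is composite.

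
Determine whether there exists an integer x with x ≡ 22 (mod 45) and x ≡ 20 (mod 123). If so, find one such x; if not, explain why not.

There is no such integer.

Both moduli are multiples of 3 = gcd(45, 123), so any solution would satisfy x ≡ 22 and x ≡ 20 modulo 3 simultaneously.
However 22 ≡ 1 and 20 ≡ 2 (mod 3), and 1 ≠ 2.
Therefore no such x exists.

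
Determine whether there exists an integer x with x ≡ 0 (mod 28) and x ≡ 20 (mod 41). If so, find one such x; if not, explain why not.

Since 28 and 41 share no common factor, CRT says the pair of congruences has a solution (unique mod 1148).
Write x = 0 + 28t and require 0 + 28t ≡ 20 (mod 41), i.e. 28t ≡ 20 (mod 41).
Invert 28 mod 41 by the Euclidean algorithm: 41 = 1·28 + 13, 28 = 2·13 + 2, 13 = 6·2 + 1, 2 = 2·1 + 0; back-substituting, 1 = 13 − 6·2 = 13 − 6·(28 − 2·13) = −6·28 + 13·13 = −6·28 + 13·(41 − 1·28) = 13·41 − 19·28. Hence 28·(-19) ≡ 1, so 28⁻¹ ≡ -19 ≡ 22 (mod 41).
Therefore t ≡ 22·20 = 440 ≡ 30 (mod 41).
Taking t = 30 gives x = 0 + 28·30 = 840.
Indeed 840 ≡ 0 (mod 28) and 840 ≡ 20 (mod 41).

x = 840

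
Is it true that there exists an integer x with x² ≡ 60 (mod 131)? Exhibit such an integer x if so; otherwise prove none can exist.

x = 45 works: 45² = 2025, and 2025 − 60 = 1965 = 15·131.

x = 45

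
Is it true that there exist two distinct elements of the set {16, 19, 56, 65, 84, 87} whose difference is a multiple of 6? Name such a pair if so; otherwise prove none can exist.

No, no such pair exists.

Two integers differ by a multiple of 6 exactly when they have the same residue mod 6. The residues are 16↦4, 19↦1, 56↦2, 65↦5, 84↦0, 87↦3.
All 6 residues are distinct, so no two elements differ by a multiple of 6.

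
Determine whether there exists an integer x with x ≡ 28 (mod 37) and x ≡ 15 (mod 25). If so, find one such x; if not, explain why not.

The moduli 37 and 25 are coprime, so by the Chinese Remainder Theorem a unique solution modulo 925 exists.
Any solution of the first congruence is x = 28 + 37t; substituting into the second, 37t ≡ 15 − 28 ≡ 12 (mod 25).
37 ≡ 12 (mod 25), so this reads 12t ≡ 12 (mod 25). Invert 12 mod 25 by the Euclidean algorithm: 25 = 2·12 + 1, 12 = 12·1 + 0; back-substituting, 1 = 25 − 2·12. Hence 12·(-2) ≡ 1, so 12⁻¹ ≡ -2 ≡ 23 (mod 25).
Therefore t ≡ 23·12 = 276 ≡ 1 (mod 25).
Taking t = 1 gives x = 28 + 37·1 = 65.
Verify: 65 = 1·37 + 28 and 65 = 2·25 + 15. ✓

x = 65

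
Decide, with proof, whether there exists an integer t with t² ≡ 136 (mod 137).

t = 100

Take t = 100. Then 100² = 10000 = 72·137 + 136, so 100² ≡ 136 (mod 137).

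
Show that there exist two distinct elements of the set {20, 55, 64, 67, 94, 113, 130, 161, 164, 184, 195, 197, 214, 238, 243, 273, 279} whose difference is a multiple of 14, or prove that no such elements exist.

Both 55 and 195 leave remainder 13 on division by 14; their difference 140 = 10·14 is a multiple of 14.

55 and 195 are such a pair.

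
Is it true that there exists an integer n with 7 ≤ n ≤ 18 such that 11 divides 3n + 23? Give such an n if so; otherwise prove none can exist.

Try n = 7: 3·7 + 23 = 44 = 4·11, which is divisible by 11.

n = 7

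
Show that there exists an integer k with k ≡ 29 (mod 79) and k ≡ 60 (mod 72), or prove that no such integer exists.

k = 2004

gcd(79, 72) = 1, so the Chinese Remainder Theorem guarantees exactly one residue class mod 5688 satisfying both.
Write k = 29 + 79t and require 29 + 79t ≡ 60 (mod 72), i.e. 79t ≡ 31 (mod 72).
79 ≡ 7 (mod 72), so this reads 7t ≡ 31 (mod 72). To invert 7 modulo 72: 72 = 10·7 + 2, 7 = 3·2 + 1, 2 = 2·1 + 0, and unwinding, 1 = 7 − 3·2 = 7 − 3·(72 − 10·7) = −3·72 + 31·7. Thus 7⁻¹ ≡ 31 (mod 72).
Multiplying by 31: t ≡ 31·31 = 961 ≡ 25 (mod 72).
Taking t = 25 gives k = 29 + 79·25 = 2004.
Verify: 2004 = 25·79 + 29 and 2004 = 27·72 + 60. ✓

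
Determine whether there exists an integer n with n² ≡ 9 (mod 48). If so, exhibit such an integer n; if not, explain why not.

n = 27

Take n = 27. Then 27² = 729 = 15·48 + 9, so 27² ≡ 9 (mod 48).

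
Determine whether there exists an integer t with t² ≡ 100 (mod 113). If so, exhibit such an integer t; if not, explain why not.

t = 103

t = 103 works: 103² = 10609, and 10609 − 100 = 10509 = 93·113.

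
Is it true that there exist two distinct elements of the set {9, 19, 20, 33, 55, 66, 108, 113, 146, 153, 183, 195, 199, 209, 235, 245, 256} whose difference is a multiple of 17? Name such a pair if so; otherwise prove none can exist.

No, no such pair exists.

Reduce each element modulo 17: 9↦9, 19↦2, 20↦3, 33↦16, 55↦4, 66↦15, 108↦6, 113↦11, 146↦10, 153↦0, 183↦13, 195↦8, 199↦12, 209↦5, 235↦14, 245↦7, 256↦1.
These 17 residues are pairwise different, hence no difference of two elements is divisible by 17.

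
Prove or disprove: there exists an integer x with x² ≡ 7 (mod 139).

x = 29

x = 29 works: 29² = 841, and 841 − 7 = 834 = 6·139.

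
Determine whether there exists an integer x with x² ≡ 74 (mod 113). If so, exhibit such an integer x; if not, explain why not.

No such integer exists.

Apply Euler's criterion with the prime 113: 74 is a quadratic residue iff 74^56 ≡ 1 (mod 113), and a non-residue iff it is ≡ −1.
Squaring successively (mod 113): 74^2 = 5476 ≡ 52; 74^4 ≡ 52² = 2704 ≡ 105; 74^8 ≡ 105² = 11025 ≡ 64; 74^16 ≡ 64² = 4096 ≡ 28; 74^32 ≡ 28² = 784 ≡ 106.
Since 56 = 32 + 16 + 8, 74^56 ≡ 106 · 28 · 64; multiplying out mod 113: 106·28 = 2968 ≡ 30, then 30·64 = 1920 ≡ 112. Thus 74^56 ≡ 112 ≡ −1 (mod 113).
By Euler's criterion 74 is a quadratic non-residue mod 113: no x satisfies x² ≡ 74 (mod 113).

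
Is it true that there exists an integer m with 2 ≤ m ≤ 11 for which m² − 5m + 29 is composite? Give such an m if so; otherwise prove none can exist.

At m = 6: 6² − 5·6 + 29 = 35 = 5·7, which is composite.

m = 6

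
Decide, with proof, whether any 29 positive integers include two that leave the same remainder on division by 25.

Yes, this is always true.

Partition the integers by their residue mod 25; there are 25 classes.
With 29 integers and only 25 classes, the pigeonhole principle forces two of them, say a and b, into the same class.
So a and b have equal remainders mod 25, which is exactly what was to be shown.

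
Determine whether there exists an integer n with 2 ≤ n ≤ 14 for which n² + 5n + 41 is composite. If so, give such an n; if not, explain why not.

n = 4

At n = 4: 4² + 5·4 + 41 = 77 = 7·11, which is composite.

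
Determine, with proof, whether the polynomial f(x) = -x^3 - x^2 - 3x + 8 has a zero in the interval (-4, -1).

No.

Evaluate at the endpoints: f(-4) = 68, f(-1) = 11 — same sign (positive).
f'(x) = -3x^2 - 2x - 3 has discriminant (-2)² − 4·(-3)·(-3) = -32 < 0, so f' has no real roots and is negative for every real x.
So f is strictly decreasing; between -4 and -1 its values lie between f(-4) = 68 and f(-1) = 11, all positive. Therefore f has no root in (-4, -1).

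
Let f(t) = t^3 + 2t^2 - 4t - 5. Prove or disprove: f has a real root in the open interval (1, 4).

Such a root exists.

f(1) = -6 and f(4) = 75, which have opposite signs.
f is continuous everywhere (it is a polynomial), in particular on [1, 4].
By the Intermediate Value Theorem, f takes the value 0 somewhere in the open interval.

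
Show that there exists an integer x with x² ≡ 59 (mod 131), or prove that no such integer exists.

x = 94

Take x = 94. Then 94² = 8836 = 67·131 + 59, so 94² ≡ 59 (mod 131).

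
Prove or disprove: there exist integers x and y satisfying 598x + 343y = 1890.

x = 189, y = -324

Since gcd(598, 343) = 1, every integer is an integer combination of 598 and 343.
Euclidean algorithm: 598 = 1·343 + 255, 343 = 1·255 + 88, 255 = 2·88 + 79, 88 = 1·79 + 9, 79 = 8·9 + 7, 9 = 1·7 + 2, 7 = 3·2 + 1, 2 = 2·1 + 0.
Working back up the chain: 1 = 7 − 3·2 = 7 − 3·(9 − 1·7) = −3·9 + 4·7 = −3·9 + 4·(79 − 8·9) = 4·79 − 35·9 = 4·79 − 35·(88 − 1·79) = −35·88 + 39·79 = −35·88 + 39·(255 − 2·88) = 39·255 − 113·88 = 39·255 − 113·(343 − 1·255) = −113·343 + 152·255 = −113·343 + 152·(598 − 1·343) = 152·598 − 265·343. So 598·152 + 343·(-265) = 1.
Scaling by 1890 gives the particular solution (x, y) = (287280, -500850).
The general solution is x = 287280 + 343k, y = -500850 − 598k; taking k = -837 gives the smaller pair x = 189, y = -324.
Check: 598·189 + 343·(-324) = 113022 − 111132 = 1890. ✓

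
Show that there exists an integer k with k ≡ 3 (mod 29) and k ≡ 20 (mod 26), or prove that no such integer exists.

k = 670

gcd(29, 26) = 1, so the Chinese Remainder Theorem guarantees exactly one residue class mod 754 satisfying both.
Any solution of the first congruence is k = 3 + 29t; substituting into the second, 29t ≡ 20 − 3 ≡ 17 (mod 26).
29 ≡ 3 (mod 26), so this reads 3t ≡ 17 (mod 26). Since 3·9 = 27 = 1·26 + 1, the inverse of 3 mod 26 is 9.
Multiplying by 9: t ≡ 9·17 = 153 ≡ 23 (mod 26).
With t = 23: k = 3 + 29·23 = 670.
Indeed 670 ≡ 3 (mod 29) and 670 ≡ 20 (mod 26).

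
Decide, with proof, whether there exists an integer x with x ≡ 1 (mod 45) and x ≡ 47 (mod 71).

x = 1396

gcd(45, 71) = 1, so the Chinese Remainder Theorem guarantees exactly one residue class mod 3195 satisfying both.
Any solution of the first congruence is x = 1 + 45t; substituting into the second, 45t ≡ 47 − 1 ≡ 46 (mod 71).
Since 45·30 = 1350 = 19·71 + 1, the inverse of 45 mod 71 is 30.
Multiplying by 30: t ≡ 30·46 = 1380 ≡ 31 (mod 71).
With t = 31: x = 1 + 45·31 = 1396.
Verify: 1396 = 31·45 + 1 and 1396 = 19·71 + 47. ✓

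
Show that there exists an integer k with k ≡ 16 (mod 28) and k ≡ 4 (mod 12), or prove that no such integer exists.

k = 16

The moduli are not coprime: gcd(28, 12) = 4. Compatibility requires 4 ∣ (4 − 16) = -12, which holds, so solutions exist.
In fact k = 16 itself already satisfies 16 mod 12 = 4.
Indeed 16 ≡ 16 (mod 28) and 16 ≡ 4 (mod 12).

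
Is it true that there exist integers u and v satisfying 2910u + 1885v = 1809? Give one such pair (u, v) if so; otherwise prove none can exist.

No, no such integers exist.

Any value of 2910u + 1885v is a multiple of gcd(2910, 1885) = 5.
But 1809 is not a multiple of 5 (it leaves remainder 4).
So the equation is unsolvable over ℤ.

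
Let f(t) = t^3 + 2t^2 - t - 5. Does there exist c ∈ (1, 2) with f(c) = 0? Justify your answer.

Yes, f has a root in the interval.

f(1) = -3 and f(2) = 9, which have opposite signs.
As a polynomial, f is continuous on every closed interval.
The Intermediate Value Theorem then guarantees some c ∈ (1, 2) with f(c) = 0.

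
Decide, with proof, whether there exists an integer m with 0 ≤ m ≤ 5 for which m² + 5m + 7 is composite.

m = 2

At m = 2: 2² + 5·2 + 7 = 21 = 3·7, which is composite.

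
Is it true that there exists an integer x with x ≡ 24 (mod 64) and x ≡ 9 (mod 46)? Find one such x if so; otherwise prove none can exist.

Both moduli are multiples of 2 = gcd(64, 46), so any solution would satisfy x ≡ 24 and x ≡ 9 modulo 2 simultaneously.
But 24 mod 2 = 0 while 9 mod 2 = 1, a contradiction.
Hence the system has no solution.

No, no such integer exists.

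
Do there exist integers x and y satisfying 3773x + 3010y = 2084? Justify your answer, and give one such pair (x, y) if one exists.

No such integers exist.

Both 3773 and 3010 are divisible by gcd(3773, 3010) = 7, hence so is any combination 3773x + 3010y.
But 2084 is not a multiple of 7 (it leaves remainder 5).
Hence no integers x, y satisfy the equation.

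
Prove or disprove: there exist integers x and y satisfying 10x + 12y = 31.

Both 10 and 12 are divisible by gcd(10, 12) = 2, hence so is any combination 10x + 12y.
However 31 leaves remainder 1 on division by 2.
So the equation is unsolvable over ℤ.

There are no such integers.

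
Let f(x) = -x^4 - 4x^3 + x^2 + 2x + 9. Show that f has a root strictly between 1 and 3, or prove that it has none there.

Yes, f has a root in the interval.

f(1) = 7 and f(3) = -165, which have opposite signs.
Since f is a polynomial it is continuous on [1, 3].
By the Intermediate Value Theorem, f takes the value 0 somewhere in the open interval.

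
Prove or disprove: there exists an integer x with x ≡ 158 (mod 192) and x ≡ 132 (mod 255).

There is no such integer.

Reduce both congruences modulo 3, which divides 192 and 255: they say x ≡ 158 (mod 3) and x ≡ 132 (mod 3).
But 158 mod 3 = 2 while 132 mod 3 = 0, a contradiction.
Hence the system has no solution.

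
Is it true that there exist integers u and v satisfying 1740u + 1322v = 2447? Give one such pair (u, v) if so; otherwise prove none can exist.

No such integers exist.

gcd(1740, 1322) = 2, so every integer of the form 1740u + 1322v is a multiple of 2.
However 2447 leaves remainder 1 on division by 2.
Hence no integers u, v satisfy the equation.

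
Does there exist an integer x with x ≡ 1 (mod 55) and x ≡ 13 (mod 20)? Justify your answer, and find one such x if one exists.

Reduce both congruences modulo 5, which divides 55 and 20: they say x ≡ 1 (mod 5) and x ≡ 13 (mod 5).
These are incompatible: 1 − 13 = -12 is not divisible by 5.
Therefore no such x exists.

There is no such integer.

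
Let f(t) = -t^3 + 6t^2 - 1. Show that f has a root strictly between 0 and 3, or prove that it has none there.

f(0) = -1 and f(3) = 26, which have opposite signs.
As a polynomial, f is continuous on every closed interval.
By the Intermediate Value Theorem f must vanish at some point of (0, 3).

Yes, f has a root in the interval.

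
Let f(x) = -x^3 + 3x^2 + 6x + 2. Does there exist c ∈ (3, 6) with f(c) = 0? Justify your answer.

Such a root exists.

f(3) = 20 and f(6) = -70, which have opposite signs.
f is continuous everywhere (it is a polynomial), in particular on [3, 6].
By the Intermediate Value Theorem, f takes the value 0 somewhere in the open interval.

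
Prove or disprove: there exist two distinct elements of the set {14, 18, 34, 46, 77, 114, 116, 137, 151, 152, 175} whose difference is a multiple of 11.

No such pair exists.

Residues mod 11: 14↦3, 18↦7, 34↦1, 46↦2, 77↦0, 114↦4, 116↦6, 137↦5, 151↦8, 152↦9, 175↦10.
No residue repeats among the 11 elements, so no pair has difference ≡ 0 (mod 11).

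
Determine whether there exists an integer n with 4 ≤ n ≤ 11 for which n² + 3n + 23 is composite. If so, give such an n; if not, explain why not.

n = 10

At n = 10: 10² + 3·10 + 23 = 153 = 3·51, which is composite.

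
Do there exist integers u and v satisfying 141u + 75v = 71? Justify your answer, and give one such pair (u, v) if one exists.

Both 141 and 75 are divisible by gcd(141, 75) = 3, hence so is any combination 141u + 75v.
But 71 is not a multiple of 3 (it leaves remainder 2).
Hence no integers u, v satisfy the equation.

No, no such integers exist.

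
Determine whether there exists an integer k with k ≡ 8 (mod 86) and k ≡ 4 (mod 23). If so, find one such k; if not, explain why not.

k = 1384

Since 86 and 23 share no common factor, CRT says the pair of congruences has a solution (unique mod 1978).
Any solution of the first congruence is k = 8 + 86t; substituting into the second, 86t ≡ 4 − 8 ≡ 19 (mod 23).
86 ≡ 17 (mod 23), so this reads 17t ≡ 19 (mod 23). To invert 17 modulo 23: 23 = 1·17 + 6, 17 = 2·6 + 5, 6 = 1·5 + 1, 5 = 5·1 + 0, and unwinding, 1 = 6 − 1·5 = 6 − (17 − 2·6) = −17 + 3·6 = −17 + 3·(23 − 1·17) = 3·23 − 4·17. Thus 17⁻¹ ≡ -4 ≡ 19 (mod 23).
Multiplying by 19: t ≡ 19·19 = 361 ≡ 16 (mod 23).
Taking t = 16 gives k = 8 + 86·16 = 1384.
Indeed 1384 ≡ 8 (mod 86) and 1384 ≡ 4 (mod 23).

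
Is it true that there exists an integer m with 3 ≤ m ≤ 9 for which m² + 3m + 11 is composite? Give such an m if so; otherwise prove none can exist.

At m = 4: 4² + 3·4 + 11 = 39 = 3·13, which is composite.

m = 4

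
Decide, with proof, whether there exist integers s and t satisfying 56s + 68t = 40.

gcd(56, 68) = 4, and 4 divides 40, so integer solutions exist.
Dividing through by 4 reduces the equation to 14s + 17t = 10.
Dividing repeatedly: 17 = 1·14 + 3, 14 = 4·3 + 2, 3 = 1·2 + 1, 2 = 2·1 + 0.
Working back up the chain: 1 = 3 − 1·2 = 3 − (14 − 4·3) = −14 + 5·3 = −14 + 5·(17 − 1·14) = 5·17 − 6·14. So 14·(-6) + 17·5 = 1.
Times 10: 14·(-60) + 17·50 = 10, so (-60, 50) solves it.
The general solution is s = -60 + 17k, t = 50 − 14k; taking k = 4 gives the smaller pair s = 8, t = -6.
Check: 56·8 + 68·(-6) = 448 − 408 = 40. ✓

s = 8, t = -6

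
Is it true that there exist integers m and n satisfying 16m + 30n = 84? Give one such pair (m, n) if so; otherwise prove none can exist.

gcd(16, 30) = 2, and 2 divides 84, so integer solutions exist.
Dividing through by 2 reduces the equation to 8m + 15n = 42.
Run the Euclidean algorithm on 15 and 8: 15 = 1·8 + 7, 8 = 1·7 + 1, 7 = 7·1 + 0.
Back-substituting, 1 = 8 − 1·7 = 8 − (15 − 1·8) = −15 + 2·8; that is, 8·2 + 15·(-1) = 1.
Times 42: 8·84 + 15·(-42) = 42, so (84, -42) solves it.
Shifting by a multiple of (15, −8) keeps it a solution: m = 84 − 5·15 = 9, n = -42 + 5·8 = -2.
Check: 16·9 + 30·(-2) = 144 − 60 = 84. ✓

m = 9, n = -2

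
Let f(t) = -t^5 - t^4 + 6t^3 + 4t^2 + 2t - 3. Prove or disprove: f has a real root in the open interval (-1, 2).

f(-1) = -7 and f(2) = 17, which have opposite signs.
Since f is a polynomial it is continuous on [-1, 2].
By the Intermediate Value Theorem f must vanish at some point of (-1, 2).

Such a root exists.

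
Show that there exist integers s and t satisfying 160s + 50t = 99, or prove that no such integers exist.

No, no such integers exist.

Any value of 160s + 50t is a multiple of gcd(160, 50) = 10.
But 99 is not a multiple of 10 (it leaves remainder 9).
Hence no integers s, t satisfy the equation.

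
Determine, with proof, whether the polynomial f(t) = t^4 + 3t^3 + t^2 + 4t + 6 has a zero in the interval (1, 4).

f(1) = 15 and f(4) = 486, both positive, so a sign-change argument is unavailable; we show f keeps this sign on the whole interval.
Shift to the endpoint 1: with t = 1 + u (0 < u < 3), one computes f(1 + u) = u^4 + 7u^3 + 16u^2 + 19u + 15.
The nonzero coefficients here are all positive, so for u > 0 every term is positive (or zero), and the constant term 15 is strictly positive.
Therefore f(t) > 0 throughout (1, 4), and f has no zero there.

No such root exists.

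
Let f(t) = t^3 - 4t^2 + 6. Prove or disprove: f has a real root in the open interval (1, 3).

f(1) = 3 and f(3) = -3, which have opposite signs.
Since f is a polynomial it is continuous on [1, 3].
By the Intermediate Value Theorem f must vanish at some point of (1, 3).

Such a root exists.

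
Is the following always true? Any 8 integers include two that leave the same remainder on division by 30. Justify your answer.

Take the 8 consecutive integers 114, 115, …, 121: their residues mod 30 are all distinct because 8 ≤ 30.
So no two of them leave the same remainder on division by 30; the claim fails for this set.

No, the set {114, 115, 116, 117, 118, 119, 120, 121} is a counterexample.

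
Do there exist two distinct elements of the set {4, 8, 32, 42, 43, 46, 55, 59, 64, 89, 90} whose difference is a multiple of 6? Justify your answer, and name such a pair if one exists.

Both 4 and 46 leave remainder 4 on division by 6; their difference 42 = 7·6 is a multiple of 6.

4 and 46 are such a pair.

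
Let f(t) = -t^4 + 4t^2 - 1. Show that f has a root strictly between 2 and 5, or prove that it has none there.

The endpoint values f(2) = -1 and f(5) = -526 are both negative. Claim: f(t) < 0 for every t in (2, 5).
Shift to the endpoint 2: with t = 2 + u (0 < u < 3), one computes f(2 + u) = -u^4 - 8u^3 - 20u^2 - 16u - 1.
All 5 nonzero coefficients of this polynomial in u are negative; hence for u > 0 the value is a sum of negative terms (the constant -1 among them).
So f is strictly negative on (2, 5); no root exists in the interval.

f has no root in that interval.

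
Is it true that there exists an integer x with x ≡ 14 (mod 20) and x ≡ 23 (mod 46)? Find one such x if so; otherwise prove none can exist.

No such integer exists.

gcd(20, 46) = 2. If x ≡ 14 (mod 20) and x ≡ 23 (mod 46), then x ≡ 14 (mod 2) and x ≡ 23 (mod 2).
But 14 mod 2 = 0 while 23 mod 2 = 1, a contradiction.
Therefore no such x exists.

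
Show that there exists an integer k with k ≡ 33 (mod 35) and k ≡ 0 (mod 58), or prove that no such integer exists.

The moduli 35 and 58 are coprime, so by the Chinese Remainder Theorem a unique solution modulo 2030 exists.
Any solution of the first congruence is k = 33 + 35t; substituting into the second, 35t ≡ 0 − 33 ≡ 25 (mod 58).
To invert 35 modulo 58: 58 = 1·35 + 23, 35 = 1·23 + 12, 23 = 1·12 + 11, 12 = 1·11 + 1, 11 = 11·1 + 0, and unwinding, 1 = 12 − 1·11 = 12 − (23 − 1·12) = −23 + 2·12 = −23 + 2·(35 − 1·23) = 2·35 − 3·23 = 2·35 − 3·(58 − 1·35) = −3·58 + 5·35. Thus 35⁻¹ ≡ 5 (mod 58).
Therefore t ≡ 5·25 = 125 ≡ 9 (mod 58).
Taking t = 9 gives k = 33 + 35·9 = 348.
Verify: 348 = 9·35 + 33 and 348 = 6·58 + 0. ✓

k = 348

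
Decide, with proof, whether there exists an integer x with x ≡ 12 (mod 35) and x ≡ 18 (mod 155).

Both moduli are multiples of 5 = gcd(35, 155), so any solution would satisfy x ≡ 12 and x ≡ 18 modulo 5 simultaneously.
But 12 mod 5 = 2 while 18 mod 5 = 3, a contradiction.
Hence the system has no solution.

No, no such integer exists.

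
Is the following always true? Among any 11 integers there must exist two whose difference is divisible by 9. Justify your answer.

There are exactly 9 possible remainders on division by 9.
With 11 integers and only 9 classes, the pigeonhole principle forces two of them, say a and b, into the same class.
Then a ≡ b (mod 9), i.e. 9 ∣ (a − b).

Yes.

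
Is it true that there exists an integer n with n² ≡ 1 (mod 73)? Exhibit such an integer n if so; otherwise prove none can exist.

n = 72

n = 72 works: 72² = 5184, and 5184 − 1 = 5183 = 71·73.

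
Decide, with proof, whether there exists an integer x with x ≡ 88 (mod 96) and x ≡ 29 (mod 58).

gcd(96, 58) = 2. If x ≡ 88 (mod 96) and x ≡ 29 (mod 58), then x ≡ 88 (mod 2) and x ≡ 29 (mod 2).
However 88 ≡ 0 and 29 ≡ 1 (mod 2), and 0 ≠ 1.
Therefore no such x exists.

There is no such integer.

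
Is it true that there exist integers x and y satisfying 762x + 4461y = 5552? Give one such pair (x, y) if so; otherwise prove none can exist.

gcd(762, 4461) = 3, so every integer of the form 762x + 4461y is a multiple of 3.
But 5552 = 3·1850 + 2, so 3 ∤ 5552.
So the equation is unsolvable over ℤ.

No such integers exist.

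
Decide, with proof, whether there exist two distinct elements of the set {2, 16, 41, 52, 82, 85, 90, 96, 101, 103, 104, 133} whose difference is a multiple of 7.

Both 2 and 16 leave remainder 2 on division by 7; their difference 14 = 2·7 is a multiple of 7.

Yes: 2 and 16.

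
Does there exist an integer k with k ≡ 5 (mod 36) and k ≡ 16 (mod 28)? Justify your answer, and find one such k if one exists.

There is no such integer.

Reduce both congruences modulo 4, which divides 36 and 28: they say k ≡ 5 (mod 4) and k ≡ 16 (mod 4).
However 5 ≡ 1 and 16 ≡ 0 (mod 4), and 1 ≠ 0.
Hence the system has no solution.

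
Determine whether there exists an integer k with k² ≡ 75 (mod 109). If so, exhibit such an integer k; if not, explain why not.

k = 27 works: 27² = 729, and 729 − 75 = 654 = 6·109.

k = 27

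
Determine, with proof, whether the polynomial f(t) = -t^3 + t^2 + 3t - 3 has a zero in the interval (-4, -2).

The endpoint values f(-4) = 65 and f(-2) = 3 are both positive. Claim: f(t) > 0 for every t in (-4, -2).
Shift to the endpoint -2: with t = -2 − u (0 < u < 2), one computes f(-2 − u) = u^3 + 7u^2 + 13u + 3.
The nonzero coefficients here are all positive, so for u > 0 every term is positive (or zero), and the constant term 3 is strictly positive.
So f is strictly positive on (-4, -2); no root exists in the interval.

No such root exists.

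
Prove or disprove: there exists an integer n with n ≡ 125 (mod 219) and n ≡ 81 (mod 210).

Reduce both congruences modulo 3, which divides 219 and 210: they say n ≡ 125 (mod 3) and n ≡ 81 (mod 3).
These are incompatible: 125 − 81 = 44 is not divisible by 3.
Therefore no such n exists.

There is no such integer.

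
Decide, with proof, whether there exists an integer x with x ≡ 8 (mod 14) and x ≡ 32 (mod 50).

x = 232

Here gcd(14, 50) = 2, and both 8 and 32 leave remainder 0 mod 2, so the system is consistent.
Write x = 8 + 14t. Then 14t ≡ 32 − 8 ≡ 24 (mod 50); dividing through by 2 gives 7t ≡ 12 (mod 25).
Since 7·18 = 126 = 5·25 + 1, the inverse of 7 mod 25 is 18.
Multiplying by 18: t ≡ 18·12 = 216 ≡ 16 (mod 25).
Then x = 8 + 14·16 = 232.
Check: 232 mod 14 = 8, 232 mod 50 = 32. ✓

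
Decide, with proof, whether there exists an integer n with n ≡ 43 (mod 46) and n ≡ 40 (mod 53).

gcd(46, 53) = 1, so the Chinese Remainder Theorem guarantees exactly one residue class mod 2438 satisfying both.
Any solution of the first congruence is n = 43 + 46t; substituting into the second, 46t ≡ 40 − 43 ≡ 50 (mod 53).
Note 46·15 = 690 ≡ 1 (mod 53) (as 690 − 1 = 13·53), so 46⁻¹ ≡ 15.
Multiplying by 15: t ≡ 15·50 = 750 ≡ 8 (mod 53).
Taking t = 8 gives n = 43 + 46·8 = 411.
Indeed 411 ≡ 43 (mod 46) and 411 ≡ 40 (mod 53).

n = 411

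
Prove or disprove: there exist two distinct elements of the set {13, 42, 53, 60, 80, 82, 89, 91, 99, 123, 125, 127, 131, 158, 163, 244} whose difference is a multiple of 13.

Both 13 and 91 leave remainder 0 on division by 13; their difference 78 = 6·13 is a multiple of 13.

The pair (13, 91) works.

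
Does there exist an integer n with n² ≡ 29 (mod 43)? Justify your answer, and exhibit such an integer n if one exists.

There is no such integer.

Apply Euler's criterion with the prime 43: 29 is a quadratic residue iff 29^21 ≡ 1 (mod 43), and a non-residue iff it is ≡ −1.
Repeated squaring mod 43: 29^2 = 841 ≡ 24; 29^4 ≡ 24² = 576 ≡ 17; 29^8 ≡ 17² = 289 ≡ 31; 29^16 ≡ 31² = 961 ≡ 15.
Since 21 = 16 + 4 + 1, 29^21 ≡ 15 · 17 · 29; multiplying out mod 43: 15·17 = 255 ≡ 40, then 40·29 = 1160 ≡ 42. Thus 29^21 ≡ 42 ≡ −1 (mod 43).
The value −1 means 29 is a non-residue modulo 43, so n² ≡ 29 (mod 43) is impossible.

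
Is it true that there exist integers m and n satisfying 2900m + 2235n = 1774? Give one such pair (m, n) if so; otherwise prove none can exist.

Any value of 2900m + 2235n is a multiple of gcd(2900, 2235) = 5.
But 1774 = 5·354 + 4, so 5 ∤ 1774.
Hence no integers m, n satisfy the equation.

No such integers exist.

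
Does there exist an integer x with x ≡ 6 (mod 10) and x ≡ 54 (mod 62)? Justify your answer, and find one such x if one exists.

The moduli are not coprime: gcd(10, 62) = 2. Compatibility requires 2 ∣ (54 − 6) = 48, which holds, so solutions exist.
Put x = 6 + 10t, so we need 10t ≡ 48 (mod 62), equivalently (divide by 2) 5t ≡ 24 (mod 31).
Since 5·25 = 125 = 4·31 + 1, the inverse of 5 mod 31 is 25.
Multiplying by 25: t ≡ 25·24 = 600 ≡ 11 (mod 31).
Then x = 6 + 10·11 = 116.
Verify: 116 = 11·10 + 6 and 116 = 1·62 + 54. ✓

x = 116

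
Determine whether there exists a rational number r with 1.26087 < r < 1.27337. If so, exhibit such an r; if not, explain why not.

Scale by 11: the interval becomes (13.86957, 14.00707), which contains the integer 14.
Dividing back, 1.26087 < 14/11 < 1.27337, and 14/11 is rational.

r = 14/11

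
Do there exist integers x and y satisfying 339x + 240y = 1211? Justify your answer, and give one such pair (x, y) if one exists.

gcd(339, 240) = 3, so every integer of the form 339x + 240y is a multiple of 3.
But 1211 = 3·403 + 2, so 3 ∤ 1211.
Hence no integers x, y satisfy the equation.

No such integers exist.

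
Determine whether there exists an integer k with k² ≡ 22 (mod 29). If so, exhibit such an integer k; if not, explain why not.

k = 15 works: 15² = 225, and 225 − 22 = 203 = 7·29.

k = 15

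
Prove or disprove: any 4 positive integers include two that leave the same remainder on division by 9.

No; for instance {23, 24, 25, 26} is a counterexample.

Consider the 4 integers 23, 24, 25, 26. They lie in distinct residue classes modulo 9, since 4 ≤ 9.
Hence this collection has no pair with equal remainders mod 9, disproving the claim.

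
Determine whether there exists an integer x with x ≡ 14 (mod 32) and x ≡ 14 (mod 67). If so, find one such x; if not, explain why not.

x = 14

Since 32 and 67 share no common factor, CRT says the pair of congruences has a solution (unique mod 2144).
Write x = 14 + 32t and require 14 + 32t ≡ 14 (mod 67), i.e. 32t ≡ 0 (mod 67).
t = 0 satisfies this.
With t = 0: x = 14 + 32·0 = 14.
Verify: 14 = 0·32 + 14 and 14 = 0·67 + 14. ✓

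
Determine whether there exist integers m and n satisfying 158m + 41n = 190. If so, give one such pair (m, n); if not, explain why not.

158 and 41 are coprime, so 158m + 41n ranges over all of ℤ.
Euclidean algorithm: 158 = 3·41 + 35, 41 = 1·35 + 6, 35 = 5·6 + 5, 6 = 1·5 + 1, 5 = 5·1 + 0.
Working back up the chain: 1 = 6 − 1·5 = 6 − (35 − 5·6) = −35 + 6·6 = −35 + 6·(41 − 1·35) = 6·41 − 7·35 = 6·41 − 7·(158 − 3·41) = −7·158 + 27·41. So 158·(-7) + 41·27 = 1.
Multiplying through by 190: m = (-7)·190 = -1330, n = 27·190 = 5130 is a solution.
Adding 33·41 to m and subtracting 33·158 from n gives the tidier solution (23, -84).
Indeed 158·23 + 41·(-84) = 3634 − 3444 = 190.

m = 23, n = -84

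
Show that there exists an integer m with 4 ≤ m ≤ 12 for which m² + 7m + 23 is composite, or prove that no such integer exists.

m = 8

At m = 8: 8² + 7·8 + 23 = 143 = 11·13, which is composite.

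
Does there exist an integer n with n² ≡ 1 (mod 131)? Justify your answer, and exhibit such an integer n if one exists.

Take n = 1. Then 1² = 1, and since 0 ≤ 1 < 131 this is already reduced: 1² ≡ 1 (mod 131).

n = 1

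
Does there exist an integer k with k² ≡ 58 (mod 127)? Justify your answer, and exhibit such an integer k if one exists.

127 is prime, so by Euler's criterion 58 is a square mod 127 iff 58^((127−1)/2) = 58^63 ≡ 1 (mod 127).
Squaring successively (mod 127): 58^2 = 3364 ≡ 62; 58^4 ≡ 62² = 3844 ≡ 34; 58^8 ≡ 34² = 1156 ≡ 13; 58^16 ≡ 13² = 169 ≡ 42; 58^32 ≡ 42² = 1764 ≡ 113.
Since 63 = 32 + 16 + 8 + 4 + 2 + 1, 58^63 ≡ 113 · 42 · 13 · 34 · 62 · 58; multiplying out mod 127: 113·42 = 4746 ≡ 47, then 47·13 = 611 ≡ 103, then 103·34 = 3502 ≡ 73, then 73·62 = 4526 ≡ 81, then 81·58 = 4698 ≡ 126. Thus 58^63 ≡ 126 ≡ −1 (mod 127).
The value −1 means 58 is a non-residue modulo 127, so k² ≡ 58 (mod 127) is impossible.

No, no such integer exists.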